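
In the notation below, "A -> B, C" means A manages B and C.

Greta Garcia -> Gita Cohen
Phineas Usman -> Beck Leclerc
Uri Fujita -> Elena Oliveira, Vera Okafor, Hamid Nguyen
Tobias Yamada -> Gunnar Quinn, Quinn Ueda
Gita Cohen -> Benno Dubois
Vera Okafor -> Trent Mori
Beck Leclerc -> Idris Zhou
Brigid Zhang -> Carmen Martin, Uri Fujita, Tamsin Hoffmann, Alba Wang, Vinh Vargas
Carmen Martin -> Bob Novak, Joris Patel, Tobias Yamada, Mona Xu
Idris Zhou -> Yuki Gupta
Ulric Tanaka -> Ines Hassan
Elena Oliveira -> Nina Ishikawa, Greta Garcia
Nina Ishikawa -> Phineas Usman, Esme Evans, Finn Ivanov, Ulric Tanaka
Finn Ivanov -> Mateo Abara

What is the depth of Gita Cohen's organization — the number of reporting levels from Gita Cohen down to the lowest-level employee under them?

1

The longest chain under Gita Cohen runs Gita Cohen → Benno Dubois, which is 1 level below Gita Cohen.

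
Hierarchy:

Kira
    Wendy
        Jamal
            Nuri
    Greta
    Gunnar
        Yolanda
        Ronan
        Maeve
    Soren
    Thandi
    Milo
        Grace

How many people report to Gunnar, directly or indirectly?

3

Gunnar directly manages Yolanda, Ronan, Maeve. Yolanda has no reports. Ronan has no reports. Maeve has no reports. So Gunnar's organization is 3 direct reports plus everyone under them: 1 + 1 + 1 = 3.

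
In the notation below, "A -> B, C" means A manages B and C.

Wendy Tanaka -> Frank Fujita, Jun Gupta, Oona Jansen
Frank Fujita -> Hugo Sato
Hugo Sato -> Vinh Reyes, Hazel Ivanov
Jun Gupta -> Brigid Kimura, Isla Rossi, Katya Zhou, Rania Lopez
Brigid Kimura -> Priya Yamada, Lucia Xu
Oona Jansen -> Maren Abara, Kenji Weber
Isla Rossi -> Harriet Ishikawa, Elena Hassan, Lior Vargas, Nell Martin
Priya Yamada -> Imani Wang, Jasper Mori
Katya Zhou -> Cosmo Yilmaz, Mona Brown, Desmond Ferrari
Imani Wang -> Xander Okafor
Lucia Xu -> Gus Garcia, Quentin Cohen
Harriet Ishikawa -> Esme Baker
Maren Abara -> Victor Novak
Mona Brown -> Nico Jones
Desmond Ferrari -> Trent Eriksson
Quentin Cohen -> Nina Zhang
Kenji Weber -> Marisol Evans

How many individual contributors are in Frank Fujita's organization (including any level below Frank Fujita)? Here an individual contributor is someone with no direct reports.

2

The people in Frank Fujita's organization with no one reporting to them are Hazel Ivanov, Vinh Reyes. That is 2.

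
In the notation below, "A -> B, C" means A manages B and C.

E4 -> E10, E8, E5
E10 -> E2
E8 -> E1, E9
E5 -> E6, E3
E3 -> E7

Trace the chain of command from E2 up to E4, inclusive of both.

E2 -> E10 -> E4

E2 reports to E10. E10 reports to E4. E4 is at the top.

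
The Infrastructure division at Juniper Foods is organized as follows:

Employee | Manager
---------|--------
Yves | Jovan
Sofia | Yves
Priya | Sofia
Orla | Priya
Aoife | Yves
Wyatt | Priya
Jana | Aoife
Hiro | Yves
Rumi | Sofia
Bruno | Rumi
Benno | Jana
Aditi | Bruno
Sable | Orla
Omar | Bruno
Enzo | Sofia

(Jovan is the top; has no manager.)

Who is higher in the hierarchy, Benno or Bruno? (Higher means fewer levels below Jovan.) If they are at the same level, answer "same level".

same level

Both Benno and Bruno are 4 levels below Jovan.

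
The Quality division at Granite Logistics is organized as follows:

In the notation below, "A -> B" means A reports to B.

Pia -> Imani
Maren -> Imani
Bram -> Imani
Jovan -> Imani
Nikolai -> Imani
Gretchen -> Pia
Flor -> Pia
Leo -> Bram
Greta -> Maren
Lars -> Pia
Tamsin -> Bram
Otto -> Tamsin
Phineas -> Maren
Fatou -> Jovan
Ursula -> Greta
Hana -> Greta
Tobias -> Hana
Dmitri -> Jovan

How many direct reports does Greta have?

Greta directly manages Ursula, Hana. That is 2 direct reports.

2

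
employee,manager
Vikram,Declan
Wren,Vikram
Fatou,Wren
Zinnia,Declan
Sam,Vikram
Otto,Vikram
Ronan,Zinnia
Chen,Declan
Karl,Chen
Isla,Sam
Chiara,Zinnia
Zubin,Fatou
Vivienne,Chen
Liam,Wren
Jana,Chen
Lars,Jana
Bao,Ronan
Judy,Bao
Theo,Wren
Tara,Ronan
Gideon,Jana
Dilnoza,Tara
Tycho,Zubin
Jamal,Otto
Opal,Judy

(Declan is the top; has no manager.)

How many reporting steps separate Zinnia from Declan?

1

Chain from Zinnia up to Declan: Zinnia → Declan. That is 1 step up, so Zinnia is 1 level below Declan.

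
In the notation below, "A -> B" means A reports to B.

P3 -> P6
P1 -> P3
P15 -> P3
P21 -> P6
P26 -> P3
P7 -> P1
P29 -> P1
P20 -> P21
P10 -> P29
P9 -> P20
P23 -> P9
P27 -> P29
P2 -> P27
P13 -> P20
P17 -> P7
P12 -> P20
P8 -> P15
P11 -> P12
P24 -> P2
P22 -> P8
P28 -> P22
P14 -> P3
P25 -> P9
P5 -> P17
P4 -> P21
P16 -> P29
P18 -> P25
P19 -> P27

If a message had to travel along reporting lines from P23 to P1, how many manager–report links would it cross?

6

P23 is 4 levels below P6, and P1 is 2 levels below P6 (their lowest common manager). The shortest path runs up from P23 to P6 and back down to P1: 4 + 2 = 6 links.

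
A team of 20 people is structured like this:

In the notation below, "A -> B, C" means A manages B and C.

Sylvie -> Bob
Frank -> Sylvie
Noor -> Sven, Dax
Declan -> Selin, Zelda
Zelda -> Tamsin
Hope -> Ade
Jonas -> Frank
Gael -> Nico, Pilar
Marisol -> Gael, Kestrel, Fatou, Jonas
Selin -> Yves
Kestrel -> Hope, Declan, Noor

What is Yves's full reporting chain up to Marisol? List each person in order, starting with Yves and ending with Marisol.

Yves -> Selin -> Declan -> Kestrel -> Marisol

Yves reports to Selin. Selin reports to Declan. Declan reports to Kestrel. Kestrel reports to Marisol. Marisol is at the top.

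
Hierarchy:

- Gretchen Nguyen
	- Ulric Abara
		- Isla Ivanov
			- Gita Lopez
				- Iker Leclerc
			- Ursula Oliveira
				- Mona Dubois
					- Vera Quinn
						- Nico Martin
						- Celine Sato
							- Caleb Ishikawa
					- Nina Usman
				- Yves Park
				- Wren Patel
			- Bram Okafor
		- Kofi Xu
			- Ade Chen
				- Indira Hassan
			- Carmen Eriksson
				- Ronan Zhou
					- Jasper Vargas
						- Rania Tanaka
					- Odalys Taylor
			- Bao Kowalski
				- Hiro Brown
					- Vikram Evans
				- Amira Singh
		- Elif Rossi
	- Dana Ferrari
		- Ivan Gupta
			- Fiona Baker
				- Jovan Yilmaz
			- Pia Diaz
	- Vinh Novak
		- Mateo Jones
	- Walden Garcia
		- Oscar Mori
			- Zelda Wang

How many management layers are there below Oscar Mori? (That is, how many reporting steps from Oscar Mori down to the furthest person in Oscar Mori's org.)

The longest chain under Oscar Mori runs Oscar Mori → Zelda Wang, which is 1 level below Oscar Mori.

1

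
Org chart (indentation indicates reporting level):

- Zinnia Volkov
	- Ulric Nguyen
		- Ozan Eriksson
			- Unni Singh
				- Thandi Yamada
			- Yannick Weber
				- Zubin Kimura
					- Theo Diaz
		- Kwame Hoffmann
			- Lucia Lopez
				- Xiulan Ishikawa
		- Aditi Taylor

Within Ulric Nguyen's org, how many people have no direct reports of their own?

4

The people in Ulric Nguyen's organization with no one reporting to them are Aditi Taylor, Xiulan Ishikawa, Theo Diaz, Thandi Yamada. That is 4.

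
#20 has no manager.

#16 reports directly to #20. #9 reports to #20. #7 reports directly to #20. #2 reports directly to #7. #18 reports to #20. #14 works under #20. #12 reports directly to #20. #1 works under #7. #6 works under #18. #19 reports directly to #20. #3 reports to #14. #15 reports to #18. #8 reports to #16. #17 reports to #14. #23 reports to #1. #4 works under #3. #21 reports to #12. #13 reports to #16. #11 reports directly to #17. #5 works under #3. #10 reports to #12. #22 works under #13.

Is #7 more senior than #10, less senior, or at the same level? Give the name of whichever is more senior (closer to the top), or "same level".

#7

#7 is 1 level below #20; #10 is 2. #7 is higher.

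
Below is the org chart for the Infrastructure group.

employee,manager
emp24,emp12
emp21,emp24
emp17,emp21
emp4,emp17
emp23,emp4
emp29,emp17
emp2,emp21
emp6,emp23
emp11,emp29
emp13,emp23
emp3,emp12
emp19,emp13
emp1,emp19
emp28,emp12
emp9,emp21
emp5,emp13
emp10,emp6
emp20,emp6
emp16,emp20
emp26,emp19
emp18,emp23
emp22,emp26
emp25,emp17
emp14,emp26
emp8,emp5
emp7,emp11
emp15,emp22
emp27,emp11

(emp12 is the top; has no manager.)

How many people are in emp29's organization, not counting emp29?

3

emp29 directly manages emp11. Under emp11: emp27, emp7 (2). That's 3 in total.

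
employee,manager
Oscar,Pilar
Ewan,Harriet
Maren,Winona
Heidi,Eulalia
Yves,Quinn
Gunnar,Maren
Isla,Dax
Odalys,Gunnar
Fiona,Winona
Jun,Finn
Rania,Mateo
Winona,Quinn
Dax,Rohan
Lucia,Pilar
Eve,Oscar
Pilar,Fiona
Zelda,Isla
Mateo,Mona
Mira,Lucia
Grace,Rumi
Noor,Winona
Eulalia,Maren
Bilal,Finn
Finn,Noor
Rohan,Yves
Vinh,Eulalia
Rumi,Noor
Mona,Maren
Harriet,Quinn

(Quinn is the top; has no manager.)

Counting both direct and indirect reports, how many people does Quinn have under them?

Quinn directly manages Winona, Yves, Harriet. Under Winona: Noor, Finn, Bilal, Jun, Rumi, Grace, Maren, Eulalia, Vinh, Heidi, Mona, Mateo, Rania, Gunnar, Odalys, Fiona, Pilar, Oscar, Eve, Lucia, Mira (21). Under Yves: Rohan, Dax, Isla, Zelda (4). Under Harriet: Ewan (1). So Quinn's organization is 3 direct reports plus everyone under them: 22 + 5 + 2 = 29.

29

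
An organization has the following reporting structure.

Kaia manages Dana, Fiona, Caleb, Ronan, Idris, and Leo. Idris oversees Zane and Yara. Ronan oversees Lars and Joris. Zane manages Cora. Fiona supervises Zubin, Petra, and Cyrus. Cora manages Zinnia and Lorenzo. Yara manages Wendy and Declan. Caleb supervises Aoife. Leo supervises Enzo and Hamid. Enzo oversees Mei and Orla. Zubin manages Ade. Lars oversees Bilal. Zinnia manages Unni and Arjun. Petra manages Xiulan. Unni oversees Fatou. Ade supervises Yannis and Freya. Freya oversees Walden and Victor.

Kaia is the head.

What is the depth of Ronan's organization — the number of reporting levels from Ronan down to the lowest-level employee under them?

2

The longest chain under Ronan runs Ronan → Lars → Bilal, which is 2 levels below Ronan.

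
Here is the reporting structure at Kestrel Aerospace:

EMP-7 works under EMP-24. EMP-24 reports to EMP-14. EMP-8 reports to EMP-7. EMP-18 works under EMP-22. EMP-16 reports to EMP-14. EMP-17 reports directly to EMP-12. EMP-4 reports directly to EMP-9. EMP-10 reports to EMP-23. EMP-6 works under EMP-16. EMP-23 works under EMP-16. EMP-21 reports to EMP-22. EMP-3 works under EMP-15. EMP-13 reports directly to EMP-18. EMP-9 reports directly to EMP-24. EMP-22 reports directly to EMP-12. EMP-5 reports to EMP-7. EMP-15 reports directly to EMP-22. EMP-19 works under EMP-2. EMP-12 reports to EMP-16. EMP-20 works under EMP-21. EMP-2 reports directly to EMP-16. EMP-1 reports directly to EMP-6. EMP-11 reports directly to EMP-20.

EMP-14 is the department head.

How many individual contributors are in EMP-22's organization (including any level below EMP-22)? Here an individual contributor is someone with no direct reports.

3

The people in EMP-22's organization with no one reporting to them are EMP-13, EMP-3, EMP-11. That is 3.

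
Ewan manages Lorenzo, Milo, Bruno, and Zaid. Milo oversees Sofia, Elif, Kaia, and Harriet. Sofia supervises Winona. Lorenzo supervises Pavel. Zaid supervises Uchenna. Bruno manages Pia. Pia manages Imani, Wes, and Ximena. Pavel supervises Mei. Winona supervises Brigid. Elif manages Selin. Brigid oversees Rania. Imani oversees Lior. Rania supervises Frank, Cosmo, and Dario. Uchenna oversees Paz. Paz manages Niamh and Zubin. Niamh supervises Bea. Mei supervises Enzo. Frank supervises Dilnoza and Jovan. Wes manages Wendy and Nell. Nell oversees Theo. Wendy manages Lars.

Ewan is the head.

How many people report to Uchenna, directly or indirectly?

Uchenna directly manages Paz. Under Paz: Zubin, Niamh, Bea (3). That's 4 in total.

4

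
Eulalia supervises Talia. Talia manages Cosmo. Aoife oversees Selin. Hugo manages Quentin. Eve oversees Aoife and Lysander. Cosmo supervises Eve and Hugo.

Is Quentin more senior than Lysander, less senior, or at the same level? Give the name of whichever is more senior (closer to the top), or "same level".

same level

Both Quentin and Lysander are 4 levels below Eulalia.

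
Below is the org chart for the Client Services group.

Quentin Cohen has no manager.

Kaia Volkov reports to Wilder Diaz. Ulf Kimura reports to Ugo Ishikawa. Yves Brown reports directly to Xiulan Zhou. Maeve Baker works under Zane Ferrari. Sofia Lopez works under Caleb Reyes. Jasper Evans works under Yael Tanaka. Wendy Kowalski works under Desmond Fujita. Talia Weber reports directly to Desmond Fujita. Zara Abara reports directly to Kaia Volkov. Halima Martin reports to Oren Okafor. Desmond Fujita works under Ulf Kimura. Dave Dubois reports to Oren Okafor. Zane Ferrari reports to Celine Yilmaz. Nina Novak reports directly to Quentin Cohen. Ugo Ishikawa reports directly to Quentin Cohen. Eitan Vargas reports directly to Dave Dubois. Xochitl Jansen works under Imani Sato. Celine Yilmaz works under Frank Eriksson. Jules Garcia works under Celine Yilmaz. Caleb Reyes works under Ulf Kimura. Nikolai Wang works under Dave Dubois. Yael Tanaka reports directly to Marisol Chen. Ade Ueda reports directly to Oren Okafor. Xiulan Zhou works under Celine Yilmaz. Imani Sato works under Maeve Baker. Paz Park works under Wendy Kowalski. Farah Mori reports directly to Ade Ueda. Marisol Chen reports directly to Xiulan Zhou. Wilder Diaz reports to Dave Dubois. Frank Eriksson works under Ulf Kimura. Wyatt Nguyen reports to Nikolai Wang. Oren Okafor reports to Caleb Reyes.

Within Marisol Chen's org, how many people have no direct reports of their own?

1

The only person in Marisol Chen's organization with no one reporting to them is Jasper Evans. That is 1.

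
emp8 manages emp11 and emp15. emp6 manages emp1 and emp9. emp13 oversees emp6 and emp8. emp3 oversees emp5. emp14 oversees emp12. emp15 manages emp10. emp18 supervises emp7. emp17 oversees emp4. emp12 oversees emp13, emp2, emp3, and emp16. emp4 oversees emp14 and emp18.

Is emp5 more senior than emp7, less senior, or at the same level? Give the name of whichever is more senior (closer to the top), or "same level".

emp7

emp5 is 5 levels below emp17; emp7 is 3. emp7 is higher.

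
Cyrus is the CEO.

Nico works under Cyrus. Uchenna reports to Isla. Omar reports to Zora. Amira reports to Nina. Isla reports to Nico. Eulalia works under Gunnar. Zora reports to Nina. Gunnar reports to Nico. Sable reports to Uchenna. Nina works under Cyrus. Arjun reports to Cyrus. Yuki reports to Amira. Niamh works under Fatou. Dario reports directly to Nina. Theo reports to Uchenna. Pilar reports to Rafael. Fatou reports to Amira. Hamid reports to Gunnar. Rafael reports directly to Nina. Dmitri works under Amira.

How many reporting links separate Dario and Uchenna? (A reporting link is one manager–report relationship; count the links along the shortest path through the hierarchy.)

5

Dario is 2 levels below Cyrus, and Uchenna is 3 levels below Cyrus (their lowest common manager). The shortest path runs up from Dario to Cyrus and back down to Uchenna: 2 + 3 = 5 links.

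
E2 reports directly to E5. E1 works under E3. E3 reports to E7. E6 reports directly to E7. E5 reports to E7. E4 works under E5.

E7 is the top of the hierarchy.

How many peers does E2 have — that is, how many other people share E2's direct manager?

1

E2 reports to E5. E5's other direct reports are E4 — 1 peer.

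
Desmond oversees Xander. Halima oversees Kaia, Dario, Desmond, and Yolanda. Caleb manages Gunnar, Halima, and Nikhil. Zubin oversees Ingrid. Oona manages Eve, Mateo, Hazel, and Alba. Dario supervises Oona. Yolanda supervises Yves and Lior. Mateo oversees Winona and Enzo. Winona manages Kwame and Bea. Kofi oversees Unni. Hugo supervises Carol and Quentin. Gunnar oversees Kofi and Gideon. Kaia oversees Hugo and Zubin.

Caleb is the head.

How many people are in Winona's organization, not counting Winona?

Winona directly manages Kwame, Bea. Kwame has no reports. Bea has no reports. So Winona's organization is 2 direct reports plus everyone under them: 1 + 1 = 2.

2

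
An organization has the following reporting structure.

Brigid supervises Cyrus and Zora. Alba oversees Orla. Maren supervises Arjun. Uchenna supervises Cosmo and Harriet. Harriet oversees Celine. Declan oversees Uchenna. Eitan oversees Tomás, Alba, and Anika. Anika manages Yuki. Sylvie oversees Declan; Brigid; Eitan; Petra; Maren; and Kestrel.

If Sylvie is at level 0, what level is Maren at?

Chain from Maren up to Sylvie: Maren → Sylvie. That is 1 step up, so Maren is 1 level below Sylvie.

1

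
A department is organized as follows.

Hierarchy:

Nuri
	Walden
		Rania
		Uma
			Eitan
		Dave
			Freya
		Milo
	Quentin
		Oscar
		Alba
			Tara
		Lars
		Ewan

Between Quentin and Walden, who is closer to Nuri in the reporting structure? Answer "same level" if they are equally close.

Both Quentin and Walden are 1 level below Nuri.

same level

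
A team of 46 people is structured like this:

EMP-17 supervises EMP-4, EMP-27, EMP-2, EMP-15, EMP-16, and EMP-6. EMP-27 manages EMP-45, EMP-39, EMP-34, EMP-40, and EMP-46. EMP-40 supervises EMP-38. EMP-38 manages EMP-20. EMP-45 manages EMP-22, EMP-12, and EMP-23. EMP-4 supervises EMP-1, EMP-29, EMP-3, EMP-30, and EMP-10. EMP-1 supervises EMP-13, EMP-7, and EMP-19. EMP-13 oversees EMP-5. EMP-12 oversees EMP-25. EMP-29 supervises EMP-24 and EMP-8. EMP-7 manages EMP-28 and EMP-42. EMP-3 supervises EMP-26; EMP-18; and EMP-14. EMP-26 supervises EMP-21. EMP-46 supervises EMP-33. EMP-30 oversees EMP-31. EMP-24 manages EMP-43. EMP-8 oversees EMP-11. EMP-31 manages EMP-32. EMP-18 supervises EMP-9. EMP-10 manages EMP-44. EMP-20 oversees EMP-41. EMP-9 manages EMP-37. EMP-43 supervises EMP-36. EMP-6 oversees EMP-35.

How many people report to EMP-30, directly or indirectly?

EMP-30 directly manages EMP-31. Under EMP-31: EMP-32 (1). That's 2 in total.

2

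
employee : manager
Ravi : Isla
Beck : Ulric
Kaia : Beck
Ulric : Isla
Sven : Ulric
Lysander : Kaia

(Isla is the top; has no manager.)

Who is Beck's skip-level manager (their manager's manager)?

Beck reports to Ulric, and Ulric reports to Isla. So Beck's skip-level manager is Isla.

Isla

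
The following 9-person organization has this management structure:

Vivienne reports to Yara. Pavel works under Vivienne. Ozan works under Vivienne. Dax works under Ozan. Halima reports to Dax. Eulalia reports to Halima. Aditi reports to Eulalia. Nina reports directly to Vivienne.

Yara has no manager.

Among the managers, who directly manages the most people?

Vivienne

Direct-report counts: Yara has 1; Vivienne has 3; Ozan has 1; Dax has 1; Halima has 1; Eulalia has 1. The largest is 3, held by Vivienne.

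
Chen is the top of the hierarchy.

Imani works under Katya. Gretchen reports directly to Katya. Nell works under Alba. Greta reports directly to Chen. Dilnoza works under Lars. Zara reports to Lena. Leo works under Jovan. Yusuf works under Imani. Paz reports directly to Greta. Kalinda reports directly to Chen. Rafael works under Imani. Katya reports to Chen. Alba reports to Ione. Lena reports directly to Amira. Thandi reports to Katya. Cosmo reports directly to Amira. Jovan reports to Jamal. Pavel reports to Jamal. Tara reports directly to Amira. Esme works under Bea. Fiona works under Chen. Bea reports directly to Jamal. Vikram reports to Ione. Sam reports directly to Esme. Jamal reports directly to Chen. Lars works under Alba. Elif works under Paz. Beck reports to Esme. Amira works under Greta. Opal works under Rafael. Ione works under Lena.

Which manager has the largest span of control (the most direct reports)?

Chen

Direct-report counts: Chen has 5; Katya has 3; Imani has 2; Rafael has 1; Jamal has 3; Jovan has 1; Bea has 1; Esme has 2; Greta has 2; Paz has 1; Amira has 3; Lena has 2; Ione has 2; Alba has 2; Lars has 1. The largest is 5, held by Chen.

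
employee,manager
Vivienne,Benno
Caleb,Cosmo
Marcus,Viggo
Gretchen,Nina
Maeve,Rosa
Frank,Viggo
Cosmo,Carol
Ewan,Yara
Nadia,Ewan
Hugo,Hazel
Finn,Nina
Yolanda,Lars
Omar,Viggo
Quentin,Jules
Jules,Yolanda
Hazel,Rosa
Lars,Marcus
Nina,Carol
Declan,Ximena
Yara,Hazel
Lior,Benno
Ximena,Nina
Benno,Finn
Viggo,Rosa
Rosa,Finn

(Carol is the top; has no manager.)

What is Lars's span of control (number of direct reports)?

1

Lars directly manages Yolanda. That is 1 direct report.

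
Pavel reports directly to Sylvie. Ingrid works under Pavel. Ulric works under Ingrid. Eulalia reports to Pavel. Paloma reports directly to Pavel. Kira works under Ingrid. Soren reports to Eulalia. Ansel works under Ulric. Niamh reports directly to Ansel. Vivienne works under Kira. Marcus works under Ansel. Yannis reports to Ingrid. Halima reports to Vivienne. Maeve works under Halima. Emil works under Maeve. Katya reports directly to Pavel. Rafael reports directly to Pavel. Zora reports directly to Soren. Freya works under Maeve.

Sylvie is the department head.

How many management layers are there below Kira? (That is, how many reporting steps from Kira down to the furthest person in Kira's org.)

4

The longest chain under Kira runs Kira → Vivienne → Halima → Maeve → Freya, which is 4 levels below Kira.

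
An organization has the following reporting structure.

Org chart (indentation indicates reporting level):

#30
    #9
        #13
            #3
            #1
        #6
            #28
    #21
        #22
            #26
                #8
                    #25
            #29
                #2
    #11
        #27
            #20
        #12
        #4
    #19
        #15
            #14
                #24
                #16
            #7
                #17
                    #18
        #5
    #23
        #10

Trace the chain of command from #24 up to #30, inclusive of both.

#24 -> #14 -> #15 -> #19 -> #30

#24 reports to #14. #14 reports to #15. #15 reports to #19. #19 reports to #30. #30 is at the top.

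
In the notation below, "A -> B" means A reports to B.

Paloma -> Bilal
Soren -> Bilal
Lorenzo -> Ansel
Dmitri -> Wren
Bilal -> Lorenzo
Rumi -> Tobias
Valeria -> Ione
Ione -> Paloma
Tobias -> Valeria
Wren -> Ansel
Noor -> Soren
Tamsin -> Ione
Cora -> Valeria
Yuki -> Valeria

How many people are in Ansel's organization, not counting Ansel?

14

Ansel directly manages Lorenzo, Wren. Under Lorenzo: Bilal, Soren, Noor, Paloma, Ione, Tamsin, Valeria, Tobias, Rumi, Yuki, Cora (11). Under Wren: Dmitri (1). So Ansel's organization is 2 direct reports plus everyone under them: 12 + 2 = 14.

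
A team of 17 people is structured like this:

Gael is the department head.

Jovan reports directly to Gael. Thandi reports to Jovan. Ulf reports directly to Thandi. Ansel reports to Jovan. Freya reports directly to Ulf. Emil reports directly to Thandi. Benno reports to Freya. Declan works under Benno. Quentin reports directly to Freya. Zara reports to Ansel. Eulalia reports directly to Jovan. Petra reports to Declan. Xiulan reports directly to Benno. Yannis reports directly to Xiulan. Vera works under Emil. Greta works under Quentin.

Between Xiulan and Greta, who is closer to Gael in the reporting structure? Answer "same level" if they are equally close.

same level

Both Xiulan and Greta are 6 levels below Gael.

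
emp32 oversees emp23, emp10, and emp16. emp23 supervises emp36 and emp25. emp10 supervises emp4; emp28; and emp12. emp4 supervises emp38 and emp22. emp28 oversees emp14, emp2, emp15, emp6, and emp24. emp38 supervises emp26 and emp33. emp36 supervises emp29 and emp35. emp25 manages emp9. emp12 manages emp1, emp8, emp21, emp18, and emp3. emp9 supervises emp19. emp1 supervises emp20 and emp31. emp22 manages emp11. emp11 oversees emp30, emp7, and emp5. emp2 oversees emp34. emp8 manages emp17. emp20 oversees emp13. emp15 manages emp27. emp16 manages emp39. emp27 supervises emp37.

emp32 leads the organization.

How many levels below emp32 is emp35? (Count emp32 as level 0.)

3

Chain from emp35 up to emp32: emp35 → emp36 → emp23 → emp32. That is 3 steps up, so emp35 is 3 levels below emp32.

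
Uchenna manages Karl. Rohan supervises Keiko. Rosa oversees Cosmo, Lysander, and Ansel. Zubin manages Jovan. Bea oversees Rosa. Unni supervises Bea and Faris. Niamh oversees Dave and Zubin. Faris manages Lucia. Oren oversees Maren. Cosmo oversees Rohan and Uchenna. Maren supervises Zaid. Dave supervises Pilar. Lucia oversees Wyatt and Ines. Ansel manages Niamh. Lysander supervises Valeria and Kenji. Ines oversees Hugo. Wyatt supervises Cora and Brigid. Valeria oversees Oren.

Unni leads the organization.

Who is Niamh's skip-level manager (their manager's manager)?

Rosa

Niamh reports to Ansel, and Ansel reports to Rosa. So Niamh's skip-level manager is Rosa.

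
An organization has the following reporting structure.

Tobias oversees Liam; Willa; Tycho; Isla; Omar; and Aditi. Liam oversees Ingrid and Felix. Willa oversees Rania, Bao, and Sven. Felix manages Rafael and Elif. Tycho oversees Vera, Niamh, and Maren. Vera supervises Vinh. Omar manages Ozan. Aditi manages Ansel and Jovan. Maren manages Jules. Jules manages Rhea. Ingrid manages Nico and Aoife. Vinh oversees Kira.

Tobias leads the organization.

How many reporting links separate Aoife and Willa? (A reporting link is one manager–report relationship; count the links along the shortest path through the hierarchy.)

Aoife is 3 levels below Tobias, and Willa is 1 level below Tobias (their lowest common manager). The shortest path runs up from Aoife to Tobias and back down to Willa: 3 + 1 = 4 links.

4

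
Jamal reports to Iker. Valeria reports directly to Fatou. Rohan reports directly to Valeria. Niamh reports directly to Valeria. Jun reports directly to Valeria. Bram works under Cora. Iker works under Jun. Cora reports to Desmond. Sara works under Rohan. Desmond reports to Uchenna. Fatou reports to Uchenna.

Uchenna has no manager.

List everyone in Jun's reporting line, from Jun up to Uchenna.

Jun -> Valeria -> Fatou -> Uchenna

Jun reports to Valeria. Valeria reports to Fatou. Fatou reports to Uchenna. Uchenna is at the top.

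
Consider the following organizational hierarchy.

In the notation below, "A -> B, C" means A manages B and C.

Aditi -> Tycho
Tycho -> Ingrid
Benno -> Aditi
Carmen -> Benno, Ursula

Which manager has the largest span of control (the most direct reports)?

Direct-report counts: Carmen has 2; Benno has 1; Aditi has 1; Tycho has 1. The largest is 2, held by Carmen.

Carmen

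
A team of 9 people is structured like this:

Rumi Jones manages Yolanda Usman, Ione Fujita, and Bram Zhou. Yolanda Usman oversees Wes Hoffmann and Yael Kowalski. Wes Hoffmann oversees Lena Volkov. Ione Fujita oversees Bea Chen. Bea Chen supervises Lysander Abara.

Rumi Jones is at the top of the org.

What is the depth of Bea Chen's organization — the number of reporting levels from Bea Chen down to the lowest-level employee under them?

The longest chain under Bea Chen runs Bea Chen → Lysander Abara, which is 1 level below Bea Chen.

1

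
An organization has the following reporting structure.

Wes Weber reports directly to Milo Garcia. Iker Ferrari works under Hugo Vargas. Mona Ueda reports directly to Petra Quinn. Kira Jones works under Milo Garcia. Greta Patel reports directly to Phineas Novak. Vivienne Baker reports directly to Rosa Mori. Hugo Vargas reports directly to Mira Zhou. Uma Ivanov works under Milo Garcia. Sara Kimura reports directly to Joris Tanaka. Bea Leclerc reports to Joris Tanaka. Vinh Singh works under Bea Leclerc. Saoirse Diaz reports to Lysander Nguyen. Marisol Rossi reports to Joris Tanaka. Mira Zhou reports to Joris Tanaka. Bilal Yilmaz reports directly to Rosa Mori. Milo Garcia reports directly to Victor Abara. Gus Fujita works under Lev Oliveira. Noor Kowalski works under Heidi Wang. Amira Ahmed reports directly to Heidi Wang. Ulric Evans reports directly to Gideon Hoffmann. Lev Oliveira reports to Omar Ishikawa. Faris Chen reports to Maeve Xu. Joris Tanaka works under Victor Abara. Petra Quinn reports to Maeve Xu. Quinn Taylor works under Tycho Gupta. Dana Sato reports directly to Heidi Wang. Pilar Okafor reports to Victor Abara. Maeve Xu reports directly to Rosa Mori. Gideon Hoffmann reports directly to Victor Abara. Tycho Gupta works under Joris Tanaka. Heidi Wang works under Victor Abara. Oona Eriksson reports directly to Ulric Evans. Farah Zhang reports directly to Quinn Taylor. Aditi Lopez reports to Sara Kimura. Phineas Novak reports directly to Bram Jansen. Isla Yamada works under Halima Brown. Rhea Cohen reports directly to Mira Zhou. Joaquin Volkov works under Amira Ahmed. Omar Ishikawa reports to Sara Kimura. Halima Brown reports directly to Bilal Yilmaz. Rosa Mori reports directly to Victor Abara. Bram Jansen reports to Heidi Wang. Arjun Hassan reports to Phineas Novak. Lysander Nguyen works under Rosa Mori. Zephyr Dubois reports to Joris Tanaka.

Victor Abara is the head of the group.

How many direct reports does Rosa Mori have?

4

Rosa Mori directly manages Bilal Yilmaz, Maeve Xu, Lysander Nguyen, Vivienne Baker. That is 4 direct reports.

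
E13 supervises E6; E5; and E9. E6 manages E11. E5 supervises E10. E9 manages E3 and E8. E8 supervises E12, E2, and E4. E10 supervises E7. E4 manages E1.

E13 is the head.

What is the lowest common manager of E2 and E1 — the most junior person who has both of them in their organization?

E8

E2's chain of managers is E8, E9, E13. E1's chain of managers is E4, E8, E9, E13. The first manager that appears in both chains is E8.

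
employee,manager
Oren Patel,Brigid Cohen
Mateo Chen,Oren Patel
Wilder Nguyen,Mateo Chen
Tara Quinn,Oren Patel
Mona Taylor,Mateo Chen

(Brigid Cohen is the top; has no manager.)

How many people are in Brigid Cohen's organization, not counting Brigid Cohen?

Brigid Cohen directly manages Oren Patel. Under Oren Patel: Tara Quinn, Mateo Chen, Mona Taylor, Wilder Nguyen (4). That's 5 in total.

5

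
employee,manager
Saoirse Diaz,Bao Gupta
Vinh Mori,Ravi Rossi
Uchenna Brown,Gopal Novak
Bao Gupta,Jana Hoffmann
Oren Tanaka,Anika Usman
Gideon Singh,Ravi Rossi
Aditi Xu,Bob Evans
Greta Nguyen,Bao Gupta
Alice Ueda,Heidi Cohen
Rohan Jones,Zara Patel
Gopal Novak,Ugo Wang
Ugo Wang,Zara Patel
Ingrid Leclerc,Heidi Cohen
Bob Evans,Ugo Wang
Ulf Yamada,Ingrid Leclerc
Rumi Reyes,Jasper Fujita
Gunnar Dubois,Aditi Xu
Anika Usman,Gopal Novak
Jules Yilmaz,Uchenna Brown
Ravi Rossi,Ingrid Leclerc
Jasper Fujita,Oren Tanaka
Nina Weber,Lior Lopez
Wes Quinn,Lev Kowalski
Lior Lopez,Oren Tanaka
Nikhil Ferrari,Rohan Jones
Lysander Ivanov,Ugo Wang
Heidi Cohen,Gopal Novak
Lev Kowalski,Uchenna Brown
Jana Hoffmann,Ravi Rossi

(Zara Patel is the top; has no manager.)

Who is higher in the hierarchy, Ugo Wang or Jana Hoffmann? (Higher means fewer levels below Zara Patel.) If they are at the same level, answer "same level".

Ugo Wang is 1 level below Zara Patel; Jana Hoffmann is 6. Ugo Wang is higher.

Ugo Wang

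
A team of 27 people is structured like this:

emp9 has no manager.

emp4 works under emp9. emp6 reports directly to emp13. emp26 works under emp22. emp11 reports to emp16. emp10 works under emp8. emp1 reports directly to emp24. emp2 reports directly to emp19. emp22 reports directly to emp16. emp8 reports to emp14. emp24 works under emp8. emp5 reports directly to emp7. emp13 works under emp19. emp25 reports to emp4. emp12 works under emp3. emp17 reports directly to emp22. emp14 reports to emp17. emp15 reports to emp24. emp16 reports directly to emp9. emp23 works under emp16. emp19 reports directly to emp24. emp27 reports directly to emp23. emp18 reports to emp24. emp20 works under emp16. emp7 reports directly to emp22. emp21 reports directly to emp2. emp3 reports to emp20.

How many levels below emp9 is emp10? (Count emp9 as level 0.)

6

Chain from emp10 up to emp9: emp10 → emp8 → emp14 → emp17 → emp22 → emp16 → emp9. That is 6 steps up, so emp10 is 6 levels below emp9.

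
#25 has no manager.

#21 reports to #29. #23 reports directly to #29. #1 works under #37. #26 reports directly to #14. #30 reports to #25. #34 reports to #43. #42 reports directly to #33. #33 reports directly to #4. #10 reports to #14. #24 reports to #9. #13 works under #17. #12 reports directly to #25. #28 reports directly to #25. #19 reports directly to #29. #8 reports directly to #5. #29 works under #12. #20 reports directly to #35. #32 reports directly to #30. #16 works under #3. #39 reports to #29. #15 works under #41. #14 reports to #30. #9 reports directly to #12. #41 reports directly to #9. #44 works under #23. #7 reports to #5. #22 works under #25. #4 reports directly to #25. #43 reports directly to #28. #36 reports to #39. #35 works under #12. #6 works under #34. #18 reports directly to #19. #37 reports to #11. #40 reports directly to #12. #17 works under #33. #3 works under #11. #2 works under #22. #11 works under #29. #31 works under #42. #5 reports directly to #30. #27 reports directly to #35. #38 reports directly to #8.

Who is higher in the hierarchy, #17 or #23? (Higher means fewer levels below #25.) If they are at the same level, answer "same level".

Both #17 and #23 are 3 levels below #25.

same level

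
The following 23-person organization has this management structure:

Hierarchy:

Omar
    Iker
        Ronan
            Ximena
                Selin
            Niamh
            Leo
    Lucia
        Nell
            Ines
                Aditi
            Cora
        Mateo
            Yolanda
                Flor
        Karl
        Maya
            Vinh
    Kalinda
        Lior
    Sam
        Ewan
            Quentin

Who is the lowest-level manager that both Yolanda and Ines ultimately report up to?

Yolanda's chain of managers is Mateo, Lucia, Omar. Ines's chain of managers is Nell, Lucia, Omar. The first manager that appears in both chains is Lucia.

Lucia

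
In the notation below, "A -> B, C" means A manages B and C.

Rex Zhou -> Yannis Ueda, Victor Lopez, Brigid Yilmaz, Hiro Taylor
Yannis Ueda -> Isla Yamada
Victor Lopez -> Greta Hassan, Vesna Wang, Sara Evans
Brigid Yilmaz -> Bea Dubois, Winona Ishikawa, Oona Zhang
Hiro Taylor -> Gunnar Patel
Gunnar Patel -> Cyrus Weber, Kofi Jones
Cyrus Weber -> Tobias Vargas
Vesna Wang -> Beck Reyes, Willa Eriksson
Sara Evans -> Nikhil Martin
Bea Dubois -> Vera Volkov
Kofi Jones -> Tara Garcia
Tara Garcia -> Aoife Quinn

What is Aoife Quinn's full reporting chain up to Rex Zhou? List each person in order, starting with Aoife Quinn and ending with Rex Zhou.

Aoife Quinn reports to Tara Garcia. Tara Garcia reports to Kofi Jones. Kofi Jones reports to Gunnar Patel. Gunnar Patel reports to Hiro Taylor. Hiro Taylor reports to Rex Zhou. Rex Zhou is at the top.

Aoife Quinn -> Tara Garcia -> Kofi Jones -> Gunnar Patel -> Hiro Taylor -> Rex Zhou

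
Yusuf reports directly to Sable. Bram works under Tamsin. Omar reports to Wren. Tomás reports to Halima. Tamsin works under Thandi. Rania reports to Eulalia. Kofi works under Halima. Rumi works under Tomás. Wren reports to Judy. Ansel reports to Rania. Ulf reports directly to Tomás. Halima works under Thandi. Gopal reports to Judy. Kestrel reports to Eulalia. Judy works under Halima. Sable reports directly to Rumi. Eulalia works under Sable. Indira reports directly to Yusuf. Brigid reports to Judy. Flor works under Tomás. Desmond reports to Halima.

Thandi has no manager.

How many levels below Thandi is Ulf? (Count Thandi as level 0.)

3

Chain from Ulf up to Thandi: Ulf → Tomás → Halima → Thandi. That is 3 steps up, so Ulf is 3 levels below Thandi.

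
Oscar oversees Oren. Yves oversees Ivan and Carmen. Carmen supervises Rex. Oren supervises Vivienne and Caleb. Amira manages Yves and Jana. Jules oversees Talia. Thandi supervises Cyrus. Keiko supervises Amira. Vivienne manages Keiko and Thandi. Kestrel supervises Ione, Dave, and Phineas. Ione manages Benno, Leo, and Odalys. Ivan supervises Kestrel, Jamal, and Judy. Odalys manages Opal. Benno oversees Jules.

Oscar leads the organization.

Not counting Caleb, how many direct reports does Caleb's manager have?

Caleb reports to Oren. Oren's other direct reports are Vivienne — 1 peer.

1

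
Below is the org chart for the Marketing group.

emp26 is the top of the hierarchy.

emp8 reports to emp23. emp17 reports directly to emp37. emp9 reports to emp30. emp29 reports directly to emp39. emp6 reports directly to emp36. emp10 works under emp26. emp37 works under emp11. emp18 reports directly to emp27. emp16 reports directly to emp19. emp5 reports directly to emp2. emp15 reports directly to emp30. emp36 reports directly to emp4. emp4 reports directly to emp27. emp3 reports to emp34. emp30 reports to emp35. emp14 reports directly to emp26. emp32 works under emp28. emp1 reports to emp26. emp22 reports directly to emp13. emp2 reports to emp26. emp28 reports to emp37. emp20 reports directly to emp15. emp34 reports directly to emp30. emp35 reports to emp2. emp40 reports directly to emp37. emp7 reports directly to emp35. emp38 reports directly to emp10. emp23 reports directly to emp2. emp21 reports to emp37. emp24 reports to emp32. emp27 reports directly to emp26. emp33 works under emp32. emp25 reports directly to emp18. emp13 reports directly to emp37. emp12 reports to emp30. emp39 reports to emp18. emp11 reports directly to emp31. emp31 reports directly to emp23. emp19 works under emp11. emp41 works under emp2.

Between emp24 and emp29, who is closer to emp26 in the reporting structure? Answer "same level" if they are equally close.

emp29

emp24 is 8 levels below emp26; emp29 is 4. emp29 is higher.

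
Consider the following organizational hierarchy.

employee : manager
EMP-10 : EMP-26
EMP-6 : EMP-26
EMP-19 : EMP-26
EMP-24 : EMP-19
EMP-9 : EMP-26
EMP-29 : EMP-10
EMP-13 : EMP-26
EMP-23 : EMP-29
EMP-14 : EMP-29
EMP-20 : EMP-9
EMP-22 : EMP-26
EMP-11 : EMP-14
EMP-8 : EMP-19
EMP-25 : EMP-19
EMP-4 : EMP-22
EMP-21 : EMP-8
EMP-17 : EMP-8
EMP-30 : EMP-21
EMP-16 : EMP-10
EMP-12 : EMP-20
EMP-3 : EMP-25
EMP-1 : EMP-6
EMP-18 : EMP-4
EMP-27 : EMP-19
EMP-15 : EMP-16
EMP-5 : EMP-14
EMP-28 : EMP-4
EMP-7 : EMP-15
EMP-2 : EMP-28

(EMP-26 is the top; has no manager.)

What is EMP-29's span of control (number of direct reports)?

EMP-29 directly manages EMP-23, EMP-14. That is 2 direct reports.

2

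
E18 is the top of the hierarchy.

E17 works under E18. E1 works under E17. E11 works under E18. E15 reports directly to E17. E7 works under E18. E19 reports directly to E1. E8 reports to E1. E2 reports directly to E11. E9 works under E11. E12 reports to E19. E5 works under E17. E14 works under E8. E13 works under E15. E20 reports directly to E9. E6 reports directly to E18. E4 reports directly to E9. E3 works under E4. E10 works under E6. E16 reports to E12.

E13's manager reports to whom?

E17

E13 reports to E15, and E15 reports to E17. So E13's skip-level manager is E17.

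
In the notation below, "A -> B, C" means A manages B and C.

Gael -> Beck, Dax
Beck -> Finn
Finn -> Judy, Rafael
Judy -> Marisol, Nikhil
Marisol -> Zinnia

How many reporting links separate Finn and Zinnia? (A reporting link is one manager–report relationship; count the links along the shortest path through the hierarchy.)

3

Zinnia is in Finn's organization: the chain from Zinnia up to Finn is Zinnia → Marisol → Judy → Finn, which is 3 links.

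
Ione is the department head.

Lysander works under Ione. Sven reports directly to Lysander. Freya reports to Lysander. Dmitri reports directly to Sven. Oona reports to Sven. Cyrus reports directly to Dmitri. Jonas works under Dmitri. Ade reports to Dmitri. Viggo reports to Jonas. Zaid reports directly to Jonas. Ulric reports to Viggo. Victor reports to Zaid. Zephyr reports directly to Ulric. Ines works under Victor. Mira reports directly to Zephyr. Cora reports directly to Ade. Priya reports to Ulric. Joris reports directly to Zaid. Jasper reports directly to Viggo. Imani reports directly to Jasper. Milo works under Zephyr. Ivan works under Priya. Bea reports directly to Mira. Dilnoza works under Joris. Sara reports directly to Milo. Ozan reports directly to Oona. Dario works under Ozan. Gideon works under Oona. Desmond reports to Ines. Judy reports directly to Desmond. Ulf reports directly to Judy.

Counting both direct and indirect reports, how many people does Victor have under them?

4

Victor directly manages Ines. Under Ines: Desmond, Judy, Ulf (3). That's 4 in total.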